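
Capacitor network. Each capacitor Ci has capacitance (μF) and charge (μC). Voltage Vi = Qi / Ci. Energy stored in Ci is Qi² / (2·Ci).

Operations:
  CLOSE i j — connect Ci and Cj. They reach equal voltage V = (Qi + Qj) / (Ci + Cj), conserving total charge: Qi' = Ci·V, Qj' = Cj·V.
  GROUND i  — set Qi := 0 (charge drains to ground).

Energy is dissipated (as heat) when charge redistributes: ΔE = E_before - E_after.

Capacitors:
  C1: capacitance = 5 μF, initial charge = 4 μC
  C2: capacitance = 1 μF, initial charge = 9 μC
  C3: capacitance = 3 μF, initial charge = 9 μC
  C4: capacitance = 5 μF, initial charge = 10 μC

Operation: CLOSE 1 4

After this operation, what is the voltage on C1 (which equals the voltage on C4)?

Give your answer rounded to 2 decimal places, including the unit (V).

Answer: 1.40 V

Derivation:
Initial: C1(5μF, Q=4μC, V=0.80V), C2(1μF, Q=9μC, V=9.00V), C3(3μF, Q=9μC, V=3.00V), C4(5μF, Q=10μC, V=2.00V)
Op 1: CLOSE 1-4: Q_total=14.00, C_total=10.00, V=1.40; Q1=7.00, Q4=7.00; dissipated=1.800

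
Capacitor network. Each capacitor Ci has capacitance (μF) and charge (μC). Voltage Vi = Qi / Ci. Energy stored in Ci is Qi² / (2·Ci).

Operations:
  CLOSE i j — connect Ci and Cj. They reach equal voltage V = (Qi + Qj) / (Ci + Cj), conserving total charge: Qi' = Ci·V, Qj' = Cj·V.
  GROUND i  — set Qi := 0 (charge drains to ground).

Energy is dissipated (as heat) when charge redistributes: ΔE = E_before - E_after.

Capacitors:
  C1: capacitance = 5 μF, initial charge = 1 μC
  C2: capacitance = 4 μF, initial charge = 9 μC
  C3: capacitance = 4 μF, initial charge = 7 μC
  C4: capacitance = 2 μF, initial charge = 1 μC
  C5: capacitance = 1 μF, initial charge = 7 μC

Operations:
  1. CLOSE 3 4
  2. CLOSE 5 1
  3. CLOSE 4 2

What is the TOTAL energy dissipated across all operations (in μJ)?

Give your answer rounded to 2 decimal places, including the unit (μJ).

Answer: 20.87 μJ

Derivation:
Initial: C1(5μF, Q=1μC, V=0.20V), C2(4μF, Q=9μC, V=2.25V), C3(4μF, Q=7μC, V=1.75V), C4(2μF, Q=1μC, V=0.50V), C5(1μF, Q=7μC, V=7.00V)
Op 1: CLOSE 3-4: Q_total=8.00, C_total=6.00, V=1.33; Q3=5.33, Q4=2.67; dissipated=1.042
Op 2: CLOSE 5-1: Q_total=8.00, C_total=6.00, V=1.33; Q5=1.33, Q1=6.67; dissipated=19.267
Op 3: CLOSE 4-2: Q_total=11.67, C_total=6.00, V=1.94; Q4=3.89, Q2=7.78; dissipated=0.560
Total dissipated: 20.869 μJ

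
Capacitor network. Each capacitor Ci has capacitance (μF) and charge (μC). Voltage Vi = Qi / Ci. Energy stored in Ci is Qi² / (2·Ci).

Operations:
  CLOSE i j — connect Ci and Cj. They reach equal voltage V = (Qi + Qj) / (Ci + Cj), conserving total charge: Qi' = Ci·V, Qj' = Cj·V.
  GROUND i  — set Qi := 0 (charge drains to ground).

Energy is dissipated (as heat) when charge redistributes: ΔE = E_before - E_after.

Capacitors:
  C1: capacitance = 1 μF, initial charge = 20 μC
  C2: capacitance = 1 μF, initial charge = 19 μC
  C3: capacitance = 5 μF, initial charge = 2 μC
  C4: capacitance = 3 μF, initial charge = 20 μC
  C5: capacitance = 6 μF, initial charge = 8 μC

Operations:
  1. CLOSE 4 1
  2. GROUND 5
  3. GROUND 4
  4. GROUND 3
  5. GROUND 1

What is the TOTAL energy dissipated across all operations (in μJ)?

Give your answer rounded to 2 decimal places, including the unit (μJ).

Answer: 272.40 μJ

Derivation:
Initial: C1(1μF, Q=20μC, V=20.00V), C2(1μF, Q=19μC, V=19.00V), C3(5μF, Q=2μC, V=0.40V), C4(3μF, Q=20μC, V=6.67V), C5(6μF, Q=8μC, V=1.33V)
Op 1: CLOSE 4-1: Q_total=40.00, C_total=4.00, V=10.00; Q4=30.00, Q1=10.00; dissipated=66.667
Op 2: GROUND 5: Q5=0; energy lost=5.333
Op 3: GROUND 4: Q4=0; energy lost=150.000
Op 4: GROUND 3: Q3=0; energy lost=0.400
Op 5: GROUND 1: Q1=0; energy lost=50.000
Total dissipated: 272.400 μJ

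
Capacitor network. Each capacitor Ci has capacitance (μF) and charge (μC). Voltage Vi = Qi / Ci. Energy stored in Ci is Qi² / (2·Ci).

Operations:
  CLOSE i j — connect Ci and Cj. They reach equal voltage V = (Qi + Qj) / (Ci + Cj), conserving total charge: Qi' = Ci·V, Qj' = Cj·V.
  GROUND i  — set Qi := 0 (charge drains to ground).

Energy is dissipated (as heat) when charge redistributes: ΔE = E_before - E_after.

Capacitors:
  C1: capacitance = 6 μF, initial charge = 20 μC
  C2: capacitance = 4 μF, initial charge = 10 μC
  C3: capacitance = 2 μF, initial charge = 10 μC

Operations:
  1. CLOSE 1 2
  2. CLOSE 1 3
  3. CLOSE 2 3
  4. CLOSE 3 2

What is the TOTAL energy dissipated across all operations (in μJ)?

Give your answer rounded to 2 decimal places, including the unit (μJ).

Answer: 4.00 μJ

Derivation:
Initial: C1(6μF, Q=20μC, V=3.33V), C2(4μF, Q=10μC, V=2.50V), C3(2μF, Q=10μC, V=5.00V)
Op 1: CLOSE 1-2: Q_total=30.00, C_total=10.00, V=3.00; Q1=18.00, Q2=12.00; dissipated=0.833
Op 2: CLOSE 1-3: Q_total=28.00, C_total=8.00, V=3.50; Q1=21.00, Q3=7.00; dissipated=3.000
Op 3: CLOSE 2-3: Q_total=19.00, C_total=6.00, V=3.17; Q2=12.67, Q3=6.33; dissipated=0.167
Op 4: CLOSE 3-2: Q_total=19.00, C_total=6.00, V=3.17; Q3=6.33, Q2=12.67; dissipated=0.000
Total dissipated: 4.000 μJ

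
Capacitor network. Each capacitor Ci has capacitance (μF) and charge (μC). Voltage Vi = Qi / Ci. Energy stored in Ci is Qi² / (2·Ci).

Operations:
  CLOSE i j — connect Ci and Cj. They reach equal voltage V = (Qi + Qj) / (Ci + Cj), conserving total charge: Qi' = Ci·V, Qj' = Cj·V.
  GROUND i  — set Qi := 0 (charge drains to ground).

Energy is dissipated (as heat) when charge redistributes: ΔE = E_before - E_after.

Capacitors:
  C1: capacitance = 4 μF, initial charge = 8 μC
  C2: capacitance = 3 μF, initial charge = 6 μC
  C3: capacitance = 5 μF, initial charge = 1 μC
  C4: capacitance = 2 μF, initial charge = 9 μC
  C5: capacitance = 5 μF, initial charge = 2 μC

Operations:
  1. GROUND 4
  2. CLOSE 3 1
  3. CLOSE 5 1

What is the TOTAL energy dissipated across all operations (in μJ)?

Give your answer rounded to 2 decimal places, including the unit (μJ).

Initial: C1(4μF, Q=8μC, V=2.00V), C2(3μF, Q=6μC, V=2.00V), C3(5μF, Q=1μC, V=0.20V), C4(2μF, Q=9μC, V=4.50V), C5(5μF, Q=2μC, V=0.40V)
Op 1: GROUND 4: Q4=0; energy lost=20.250
Op 2: CLOSE 3-1: Q_total=9.00, C_total=9.00, V=1.00; Q3=5.00, Q1=4.00; dissipated=3.600
Op 3: CLOSE 5-1: Q_total=6.00, C_total=9.00, V=0.67; Q5=3.33, Q1=2.67; dissipated=0.400
Total dissipated: 24.250 μJ

Answer: 24.25 μJ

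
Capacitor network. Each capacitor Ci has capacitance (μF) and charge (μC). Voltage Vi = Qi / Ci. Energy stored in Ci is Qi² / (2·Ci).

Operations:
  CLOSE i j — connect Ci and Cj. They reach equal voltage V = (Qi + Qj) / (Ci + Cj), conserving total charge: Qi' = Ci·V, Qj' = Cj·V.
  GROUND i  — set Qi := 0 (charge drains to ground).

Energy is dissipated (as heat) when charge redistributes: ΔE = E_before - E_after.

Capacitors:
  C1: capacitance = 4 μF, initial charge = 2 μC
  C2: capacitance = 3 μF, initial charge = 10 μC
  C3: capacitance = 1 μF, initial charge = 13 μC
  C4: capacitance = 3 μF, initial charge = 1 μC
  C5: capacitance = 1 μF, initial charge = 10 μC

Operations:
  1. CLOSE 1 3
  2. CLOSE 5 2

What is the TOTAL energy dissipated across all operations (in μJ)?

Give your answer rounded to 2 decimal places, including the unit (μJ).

Answer: 79.17 μJ

Derivation:
Initial: C1(4μF, Q=2μC, V=0.50V), C2(3μF, Q=10μC, V=3.33V), C3(1μF, Q=13μC, V=13.00V), C4(3μF, Q=1μC, V=0.33V), C5(1μF, Q=10μC, V=10.00V)
Op 1: CLOSE 1-3: Q_total=15.00, C_total=5.00, V=3.00; Q1=12.00, Q3=3.00; dissipated=62.500
Op 2: CLOSE 5-2: Q_total=20.00, C_total=4.00, V=5.00; Q5=5.00, Q2=15.00; dissipated=16.667
Total dissipated: 79.167 μJ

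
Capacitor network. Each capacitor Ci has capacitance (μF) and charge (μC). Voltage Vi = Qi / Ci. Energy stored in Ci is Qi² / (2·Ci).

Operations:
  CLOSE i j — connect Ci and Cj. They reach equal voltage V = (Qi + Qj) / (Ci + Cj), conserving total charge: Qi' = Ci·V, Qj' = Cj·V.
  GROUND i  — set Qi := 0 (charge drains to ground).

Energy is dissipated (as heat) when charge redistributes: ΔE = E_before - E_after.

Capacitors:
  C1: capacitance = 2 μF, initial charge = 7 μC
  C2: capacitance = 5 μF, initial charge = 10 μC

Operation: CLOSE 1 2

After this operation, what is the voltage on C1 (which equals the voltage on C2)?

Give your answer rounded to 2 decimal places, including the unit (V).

Initial: C1(2μF, Q=7μC, V=3.50V), C2(5μF, Q=10μC, V=2.00V)
Op 1: CLOSE 1-2: Q_total=17.00, C_total=7.00, V=2.43; Q1=4.86, Q2=12.14; dissipated=1.607

Answer: 2.43 V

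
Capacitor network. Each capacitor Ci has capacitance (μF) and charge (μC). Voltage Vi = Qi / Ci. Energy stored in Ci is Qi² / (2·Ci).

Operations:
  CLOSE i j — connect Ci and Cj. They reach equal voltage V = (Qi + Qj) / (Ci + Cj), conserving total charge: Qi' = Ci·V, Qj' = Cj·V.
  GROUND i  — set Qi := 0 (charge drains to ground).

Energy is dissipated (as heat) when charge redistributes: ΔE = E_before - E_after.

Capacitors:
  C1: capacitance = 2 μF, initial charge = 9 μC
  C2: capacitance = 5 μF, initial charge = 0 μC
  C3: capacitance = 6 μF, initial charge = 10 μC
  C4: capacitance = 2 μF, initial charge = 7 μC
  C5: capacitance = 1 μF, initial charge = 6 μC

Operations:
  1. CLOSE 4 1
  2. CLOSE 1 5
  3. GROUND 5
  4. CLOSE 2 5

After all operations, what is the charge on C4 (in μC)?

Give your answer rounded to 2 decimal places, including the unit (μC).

Answer: 8.00 μC

Derivation:
Initial: C1(2μF, Q=9μC, V=4.50V), C2(5μF, Q=0μC, V=0.00V), C3(6μF, Q=10μC, V=1.67V), C4(2μF, Q=7μC, V=3.50V), C5(1μF, Q=6μC, V=6.00V)
Op 1: CLOSE 4-1: Q_total=16.00, C_total=4.00, V=4.00; Q4=8.00, Q1=8.00; dissipated=0.500
Op 2: CLOSE 1-5: Q_total=14.00, C_total=3.00, V=4.67; Q1=9.33, Q5=4.67; dissipated=1.333
Op 3: GROUND 5: Q5=0; energy lost=10.889
Op 4: CLOSE 2-5: Q_total=0.00, C_total=6.00, V=0.00; Q2=0.00, Q5=0.00; dissipated=0.000
Final charges: Q1=9.33, Q2=0.00, Q3=10.00, Q4=8.00, Q5=0.00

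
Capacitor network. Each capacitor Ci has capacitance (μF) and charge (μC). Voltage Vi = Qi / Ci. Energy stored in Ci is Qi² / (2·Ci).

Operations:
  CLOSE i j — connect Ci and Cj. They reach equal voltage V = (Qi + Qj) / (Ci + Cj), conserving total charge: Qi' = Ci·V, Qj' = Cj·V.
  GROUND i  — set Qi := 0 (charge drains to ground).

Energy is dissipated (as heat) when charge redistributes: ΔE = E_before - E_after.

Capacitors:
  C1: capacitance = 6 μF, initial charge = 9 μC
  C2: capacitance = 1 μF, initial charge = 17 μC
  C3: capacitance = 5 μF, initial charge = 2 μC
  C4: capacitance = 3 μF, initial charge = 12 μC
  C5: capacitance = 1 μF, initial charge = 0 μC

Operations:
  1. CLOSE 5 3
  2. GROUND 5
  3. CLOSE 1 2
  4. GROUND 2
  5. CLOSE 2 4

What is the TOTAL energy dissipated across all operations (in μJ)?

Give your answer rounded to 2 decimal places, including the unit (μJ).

Answer: 115.98 μJ

Derivation:
Initial: C1(6μF, Q=9μC, V=1.50V), C2(1μF, Q=17μC, V=17.00V), C3(5μF, Q=2μC, V=0.40V), C4(3μF, Q=12μC, V=4.00V), C5(1μF, Q=0μC, V=0.00V)
Op 1: CLOSE 5-3: Q_total=2.00, C_total=6.00, V=0.33; Q5=0.33, Q3=1.67; dissipated=0.067
Op 2: GROUND 5: Q5=0; energy lost=0.056
Op 3: CLOSE 1-2: Q_total=26.00, C_total=7.00, V=3.71; Q1=22.29, Q2=3.71; dissipated=102.964
Op 4: GROUND 2: Q2=0; energy lost=6.898
Op 5: CLOSE 2-4: Q_total=12.00, C_total=4.00, V=3.00; Q2=3.00, Q4=9.00; dissipated=6.000
Total dissipated: 115.984 μJ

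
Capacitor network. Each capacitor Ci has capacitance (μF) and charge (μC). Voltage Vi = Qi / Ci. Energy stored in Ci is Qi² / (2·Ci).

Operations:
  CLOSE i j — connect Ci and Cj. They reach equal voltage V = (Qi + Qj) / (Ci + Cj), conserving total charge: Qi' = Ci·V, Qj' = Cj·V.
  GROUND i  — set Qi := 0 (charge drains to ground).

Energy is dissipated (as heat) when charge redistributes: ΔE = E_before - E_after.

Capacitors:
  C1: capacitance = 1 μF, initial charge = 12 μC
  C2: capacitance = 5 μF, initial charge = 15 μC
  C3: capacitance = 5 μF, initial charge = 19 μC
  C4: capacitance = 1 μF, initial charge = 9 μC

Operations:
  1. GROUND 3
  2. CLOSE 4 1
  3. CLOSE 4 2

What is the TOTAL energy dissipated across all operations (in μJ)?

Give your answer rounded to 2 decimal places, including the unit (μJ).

Initial: C1(1μF, Q=12μC, V=12.00V), C2(5μF, Q=15μC, V=3.00V), C3(5μF, Q=19μC, V=3.80V), C4(1μF, Q=9μC, V=9.00V)
Op 1: GROUND 3: Q3=0; energy lost=36.100
Op 2: CLOSE 4-1: Q_total=21.00, C_total=2.00, V=10.50; Q4=10.50, Q1=10.50; dissipated=2.250
Op 3: CLOSE 4-2: Q_total=25.50, C_total=6.00, V=4.25; Q4=4.25, Q2=21.25; dissipated=23.438
Total dissipated: 61.788 μJ

Answer: 61.79 μJ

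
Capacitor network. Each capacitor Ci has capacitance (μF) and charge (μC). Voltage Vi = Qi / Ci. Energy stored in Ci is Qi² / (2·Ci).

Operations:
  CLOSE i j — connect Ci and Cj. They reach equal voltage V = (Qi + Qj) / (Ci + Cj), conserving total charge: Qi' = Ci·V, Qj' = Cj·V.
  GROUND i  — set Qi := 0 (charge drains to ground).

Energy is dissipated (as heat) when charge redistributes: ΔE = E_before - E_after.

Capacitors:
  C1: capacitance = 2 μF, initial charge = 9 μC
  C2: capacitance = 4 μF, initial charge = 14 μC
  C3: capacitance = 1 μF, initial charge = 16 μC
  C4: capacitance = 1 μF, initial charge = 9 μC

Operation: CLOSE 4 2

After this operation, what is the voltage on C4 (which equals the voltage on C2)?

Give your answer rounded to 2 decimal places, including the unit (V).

Initial: C1(2μF, Q=9μC, V=4.50V), C2(4μF, Q=14μC, V=3.50V), C3(1μF, Q=16μC, V=16.00V), C4(1μF, Q=9μC, V=9.00V)
Op 1: CLOSE 4-2: Q_total=23.00, C_total=5.00, V=4.60; Q4=4.60, Q2=18.40; dissipated=12.100

Answer: 4.60 V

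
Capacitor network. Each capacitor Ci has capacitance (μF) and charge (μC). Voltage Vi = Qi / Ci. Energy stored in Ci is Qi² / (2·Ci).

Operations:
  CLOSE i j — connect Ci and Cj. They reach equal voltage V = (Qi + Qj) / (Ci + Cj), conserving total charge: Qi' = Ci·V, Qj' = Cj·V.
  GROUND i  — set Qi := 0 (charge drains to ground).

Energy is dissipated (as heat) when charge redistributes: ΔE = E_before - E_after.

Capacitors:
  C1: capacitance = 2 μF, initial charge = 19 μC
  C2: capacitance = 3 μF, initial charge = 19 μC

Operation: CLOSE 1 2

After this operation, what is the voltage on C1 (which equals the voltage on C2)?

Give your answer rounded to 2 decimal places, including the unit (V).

Initial: C1(2μF, Q=19μC, V=9.50V), C2(3μF, Q=19μC, V=6.33V)
Op 1: CLOSE 1-2: Q_total=38.00, C_total=5.00, V=7.60; Q1=15.20, Q2=22.80; dissipated=6.017

Answer: 7.60 V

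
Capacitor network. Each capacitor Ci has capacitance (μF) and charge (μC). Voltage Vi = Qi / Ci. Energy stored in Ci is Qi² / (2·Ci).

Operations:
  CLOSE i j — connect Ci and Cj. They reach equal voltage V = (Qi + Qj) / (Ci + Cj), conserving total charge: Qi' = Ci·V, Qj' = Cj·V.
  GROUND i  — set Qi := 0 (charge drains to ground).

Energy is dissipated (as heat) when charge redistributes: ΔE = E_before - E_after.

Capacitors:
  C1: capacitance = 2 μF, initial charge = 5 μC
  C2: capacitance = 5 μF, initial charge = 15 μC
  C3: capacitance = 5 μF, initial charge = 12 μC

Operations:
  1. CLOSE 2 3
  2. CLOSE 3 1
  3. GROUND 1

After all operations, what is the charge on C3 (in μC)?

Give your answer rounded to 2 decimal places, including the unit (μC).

Answer: 13.21 μC

Derivation:
Initial: C1(2μF, Q=5μC, V=2.50V), C2(5μF, Q=15μC, V=3.00V), C3(5μF, Q=12μC, V=2.40V)
Op 1: CLOSE 2-3: Q_total=27.00, C_total=10.00, V=2.70; Q2=13.50, Q3=13.50; dissipated=0.450
Op 2: CLOSE 3-1: Q_total=18.50, C_total=7.00, V=2.64; Q3=13.21, Q1=5.29; dissipated=0.029
Op 3: GROUND 1: Q1=0; energy lost=6.985
Final charges: Q1=0.00, Q2=13.50, Q3=13.21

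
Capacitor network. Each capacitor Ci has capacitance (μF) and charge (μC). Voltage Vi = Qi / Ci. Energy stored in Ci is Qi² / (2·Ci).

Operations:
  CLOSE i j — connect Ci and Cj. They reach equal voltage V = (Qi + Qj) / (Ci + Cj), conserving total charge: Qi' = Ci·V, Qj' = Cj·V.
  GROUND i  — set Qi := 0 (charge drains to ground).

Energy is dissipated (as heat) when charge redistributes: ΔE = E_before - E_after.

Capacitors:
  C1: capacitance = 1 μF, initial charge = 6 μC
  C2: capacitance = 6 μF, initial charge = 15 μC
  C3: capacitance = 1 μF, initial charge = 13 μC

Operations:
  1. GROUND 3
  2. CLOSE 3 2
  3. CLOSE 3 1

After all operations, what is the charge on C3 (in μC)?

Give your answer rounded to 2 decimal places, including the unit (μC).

Answer: 4.07 μC

Derivation:
Initial: C1(1μF, Q=6μC, V=6.00V), C2(6μF, Q=15μC, V=2.50V), C3(1μF, Q=13μC, V=13.00V)
Op 1: GROUND 3: Q3=0; energy lost=84.500
Op 2: CLOSE 3-2: Q_total=15.00, C_total=7.00, V=2.14; Q3=2.14, Q2=12.86; dissipated=2.679
Op 3: CLOSE 3-1: Q_total=8.14, C_total=2.00, V=4.07; Q3=4.07, Q1=4.07; dissipated=3.719
Final charges: Q1=4.07, Q2=12.86, Q3=4.07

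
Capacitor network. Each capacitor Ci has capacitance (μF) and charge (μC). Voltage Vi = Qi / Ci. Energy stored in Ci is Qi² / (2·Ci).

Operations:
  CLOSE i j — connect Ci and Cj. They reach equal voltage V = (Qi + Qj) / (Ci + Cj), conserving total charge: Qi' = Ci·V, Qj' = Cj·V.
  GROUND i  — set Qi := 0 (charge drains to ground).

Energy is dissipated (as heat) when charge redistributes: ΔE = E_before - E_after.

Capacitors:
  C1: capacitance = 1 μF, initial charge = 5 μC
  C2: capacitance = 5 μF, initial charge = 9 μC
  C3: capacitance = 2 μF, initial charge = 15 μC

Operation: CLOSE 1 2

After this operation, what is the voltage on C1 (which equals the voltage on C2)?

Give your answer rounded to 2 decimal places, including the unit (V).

Answer: 2.33 V

Derivation:
Initial: C1(1μF, Q=5μC, V=5.00V), C2(5μF, Q=9μC, V=1.80V), C3(2μF, Q=15μC, V=7.50V)
Op 1: CLOSE 1-2: Q_total=14.00, C_total=6.00, V=2.33; Q1=2.33, Q2=11.67; dissipated=4.267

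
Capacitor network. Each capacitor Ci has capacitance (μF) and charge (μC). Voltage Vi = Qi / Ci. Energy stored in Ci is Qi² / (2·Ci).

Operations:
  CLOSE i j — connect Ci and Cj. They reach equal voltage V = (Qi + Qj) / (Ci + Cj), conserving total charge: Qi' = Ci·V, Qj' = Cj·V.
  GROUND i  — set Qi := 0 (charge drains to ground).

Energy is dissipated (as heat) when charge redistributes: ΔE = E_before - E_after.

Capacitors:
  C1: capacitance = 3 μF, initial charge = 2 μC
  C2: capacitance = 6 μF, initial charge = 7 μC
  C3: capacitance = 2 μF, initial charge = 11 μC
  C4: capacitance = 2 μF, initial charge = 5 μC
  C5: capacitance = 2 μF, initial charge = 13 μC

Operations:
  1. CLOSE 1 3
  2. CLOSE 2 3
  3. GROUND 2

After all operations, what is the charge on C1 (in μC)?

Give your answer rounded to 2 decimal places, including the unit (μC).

Initial: C1(3μF, Q=2μC, V=0.67V), C2(6μF, Q=7μC, V=1.17V), C3(2μF, Q=11μC, V=5.50V), C4(2μF, Q=5μC, V=2.50V), C5(2μF, Q=13μC, V=6.50V)
Op 1: CLOSE 1-3: Q_total=13.00, C_total=5.00, V=2.60; Q1=7.80, Q3=5.20; dissipated=14.017
Op 2: CLOSE 2-3: Q_total=12.20, C_total=8.00, V=1.52; Q2=9.15, Q3=3.05; dissipated=1.541
Op 3: GROUND 2: Q2=0; energy lost=6.977
Final charges: Q1=7.80, Q2=0.00, Q3=3.05, Q4=5.00, Q5=13.00

Answer: 7.80 μC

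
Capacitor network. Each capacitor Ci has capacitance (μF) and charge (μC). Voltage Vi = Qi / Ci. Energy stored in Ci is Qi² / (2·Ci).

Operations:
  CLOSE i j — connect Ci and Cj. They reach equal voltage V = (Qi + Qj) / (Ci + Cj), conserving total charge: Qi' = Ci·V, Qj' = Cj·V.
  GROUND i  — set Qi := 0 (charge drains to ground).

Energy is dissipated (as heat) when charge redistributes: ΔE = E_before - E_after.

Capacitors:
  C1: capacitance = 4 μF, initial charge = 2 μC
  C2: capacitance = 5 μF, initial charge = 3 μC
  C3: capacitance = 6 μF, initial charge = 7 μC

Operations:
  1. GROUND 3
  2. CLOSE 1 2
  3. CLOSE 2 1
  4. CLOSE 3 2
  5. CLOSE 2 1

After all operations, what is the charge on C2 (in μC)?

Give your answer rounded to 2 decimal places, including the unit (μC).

Answer: 1.94 μC

Derivation:
Initial: C1(4μF, Q=2μC, V=0.50V), C2(5μF, Q=3μC, V=0.60V), C3(6μF, Q=7μC, V=1.17V)
Op 1: GROUND 3: Q3=0; energy lost=4.083
Op 2: CLOSE 1-2: Q_total=5.00, C_total=9.00, V=0.56; Q1=2.22, Q2=2.78; dissipated=0.011
Op 3: CLOSE 2-1: Q_total=5.00, C_total=9.00, V=0.56; Q2=2.78, Q1=2.22; dissipated=0.000
Op 4: CLOSE 3-2: Q_total=2.78, C_total=11.00, V=0.25; Q3=1.52, Q2=1.26; dissipated=0.421
Op 5: CLOSE 2-1: Q_total=3.48, C_total=9.00, V=0.39; Q2=1.94, Q1=1.55; dissipated=0.102
Final charges: Q1=1.55, Q2=1.94, Q3=1.52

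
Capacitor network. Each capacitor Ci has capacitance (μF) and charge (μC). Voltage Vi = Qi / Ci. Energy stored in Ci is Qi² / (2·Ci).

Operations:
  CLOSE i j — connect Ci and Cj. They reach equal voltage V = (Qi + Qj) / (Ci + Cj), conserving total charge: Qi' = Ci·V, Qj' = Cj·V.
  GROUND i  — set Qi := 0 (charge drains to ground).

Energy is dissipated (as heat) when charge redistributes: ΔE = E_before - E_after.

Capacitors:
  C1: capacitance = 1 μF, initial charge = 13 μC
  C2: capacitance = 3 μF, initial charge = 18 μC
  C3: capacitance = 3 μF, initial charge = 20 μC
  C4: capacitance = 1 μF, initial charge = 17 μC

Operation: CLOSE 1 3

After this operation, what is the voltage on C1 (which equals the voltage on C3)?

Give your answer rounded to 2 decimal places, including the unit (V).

Answer: 8.25 V

Derivation:
Initial: C1(1μF, Q=13μC, V=13.00V), C2(3μF, Q=18μC, V=6.00V), C3(3μF, Q=20μC, V=6.67V), C4(1μF, Q=17μC, V=17.00V)
Op 1: CLOSE 1-3: Q_total=33.00, C_total=4.00, V=8.25; Q1=8.25, Q3=24.75; dissipated=15.042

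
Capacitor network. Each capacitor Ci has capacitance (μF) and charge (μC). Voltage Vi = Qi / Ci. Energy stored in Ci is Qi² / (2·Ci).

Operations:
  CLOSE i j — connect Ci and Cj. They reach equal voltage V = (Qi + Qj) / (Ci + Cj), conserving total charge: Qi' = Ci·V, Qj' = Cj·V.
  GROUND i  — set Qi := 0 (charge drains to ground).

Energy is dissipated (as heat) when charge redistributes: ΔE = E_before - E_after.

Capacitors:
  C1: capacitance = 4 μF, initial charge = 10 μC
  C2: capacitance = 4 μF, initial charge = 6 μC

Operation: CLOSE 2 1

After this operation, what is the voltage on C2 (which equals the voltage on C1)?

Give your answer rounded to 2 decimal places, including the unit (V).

Initial: C1(4μF, Q=10μC, V=2.50V), C2(4μF, Q=6μC, V=1.50V)
Op 1: CLOSE 2-1: Q_total=16.00, C_total=8.00, V=2.00; Q2=8.00, Q1=8.00; dissipated=1.000

Answer: 2.00 V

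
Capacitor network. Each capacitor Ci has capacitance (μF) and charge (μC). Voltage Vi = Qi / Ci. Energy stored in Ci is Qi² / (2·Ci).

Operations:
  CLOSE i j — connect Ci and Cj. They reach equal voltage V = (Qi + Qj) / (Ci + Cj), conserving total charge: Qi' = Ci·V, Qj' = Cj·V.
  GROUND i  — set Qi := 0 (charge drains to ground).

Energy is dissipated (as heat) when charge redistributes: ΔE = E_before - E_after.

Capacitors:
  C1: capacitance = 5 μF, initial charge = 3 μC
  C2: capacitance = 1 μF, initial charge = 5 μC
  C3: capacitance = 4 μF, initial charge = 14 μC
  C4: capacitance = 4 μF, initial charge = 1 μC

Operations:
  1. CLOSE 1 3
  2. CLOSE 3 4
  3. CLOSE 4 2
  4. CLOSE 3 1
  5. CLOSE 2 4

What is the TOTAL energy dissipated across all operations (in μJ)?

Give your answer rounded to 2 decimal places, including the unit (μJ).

Initial: C1(5μF, Q=3μC, V=0.60V), C2(1μF, Q=5μC, V=5.00V), C3(4μF, Q=14μC, V=3.50V), C4(4μF, Q=1μC, V=0.25V)
Op 1: CLOSE 1-3: Q_total=17.00, C_total=9.00, V=1.89; Q1=9.44, Q3=7.56; dissipated=9.344
Op 2: CLOSE 3-4: Q_total=8.56, C_total=8.00, V=1.07; Q3=4.28, Q4=4.28; dissipated=2.686
Op 3: CLOSE 4-2: Q_total=9.28, C_total=5.00, V=1.86; Q4=7.42, Q2=1.86; dissipated=6.180
Op 4: CLOSE 3-1: Q_total=13.72, C_total=9.00, V=1.52; Q3=6.10, Q1=7.62; dissipated=0.746
Op 5: CLOSE 2-4: Q_total=9.28, C_total=5.00, V=1.86; Q2=1.86, Q4=7.42; dissipated=0.000
Total dissipated: 18.956 μJ

Answer: 18.96 μJ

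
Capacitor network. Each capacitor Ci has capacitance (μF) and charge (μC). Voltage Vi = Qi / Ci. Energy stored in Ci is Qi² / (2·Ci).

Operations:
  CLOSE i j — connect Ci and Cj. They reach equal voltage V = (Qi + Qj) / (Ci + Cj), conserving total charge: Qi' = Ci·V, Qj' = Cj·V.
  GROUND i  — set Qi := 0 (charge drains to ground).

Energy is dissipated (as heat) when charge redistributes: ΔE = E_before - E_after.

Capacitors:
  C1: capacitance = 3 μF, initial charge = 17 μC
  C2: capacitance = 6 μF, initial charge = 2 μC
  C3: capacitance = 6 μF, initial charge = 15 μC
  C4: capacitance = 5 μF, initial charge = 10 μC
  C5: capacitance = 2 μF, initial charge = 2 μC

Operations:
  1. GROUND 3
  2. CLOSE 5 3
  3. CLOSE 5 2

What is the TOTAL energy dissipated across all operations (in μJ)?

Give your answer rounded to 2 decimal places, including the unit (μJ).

Answer: 19.51 μJ

Derivation:
Initial: C1(3μF, Q=17μC, V=5.67V), C2(6μF, Q=2μC, V=0.33V), C3(6μF, Q=15μC, V=2.50V), C4(5μF, Q=10μC, V=2.00V), C5(2μF, Q=2μC, V=1.00V)
Op 1: GROUND 3: Q3=0; energy lost=18.750
Op 2: CLOSE 5-3: Q_total=2.00, C_total=8.00, V=0.25; Q5=0.50, Q3=1.50; dissipated=0.750
Op 3: CLOSE 5-2: Q_total=2.50, C_total=8.00, V=0.31; Q5=0.62, Q2=1.88; dissipated=0.005
Total dissipated: 19.505 μJ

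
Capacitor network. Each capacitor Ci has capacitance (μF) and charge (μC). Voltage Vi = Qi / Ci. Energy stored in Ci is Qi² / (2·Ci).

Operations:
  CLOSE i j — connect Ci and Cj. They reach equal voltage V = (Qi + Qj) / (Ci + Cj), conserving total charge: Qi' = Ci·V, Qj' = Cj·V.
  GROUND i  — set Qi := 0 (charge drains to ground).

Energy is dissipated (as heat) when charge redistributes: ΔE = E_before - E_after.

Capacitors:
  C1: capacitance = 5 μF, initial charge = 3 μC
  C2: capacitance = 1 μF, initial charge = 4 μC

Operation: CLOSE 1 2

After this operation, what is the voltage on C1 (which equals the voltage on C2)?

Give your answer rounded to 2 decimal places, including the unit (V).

Initial: C1(5μF, Q=3μC, V=0.60V), C2(1μF, Q=4μC, V=4.00V)
Op 1: CLOSE 1-2: Q_total=7.00, C_total=6.00, V=1.17; Q1=5.83, Q2=1.17; dissipated=4.817

Answer: 1.17 V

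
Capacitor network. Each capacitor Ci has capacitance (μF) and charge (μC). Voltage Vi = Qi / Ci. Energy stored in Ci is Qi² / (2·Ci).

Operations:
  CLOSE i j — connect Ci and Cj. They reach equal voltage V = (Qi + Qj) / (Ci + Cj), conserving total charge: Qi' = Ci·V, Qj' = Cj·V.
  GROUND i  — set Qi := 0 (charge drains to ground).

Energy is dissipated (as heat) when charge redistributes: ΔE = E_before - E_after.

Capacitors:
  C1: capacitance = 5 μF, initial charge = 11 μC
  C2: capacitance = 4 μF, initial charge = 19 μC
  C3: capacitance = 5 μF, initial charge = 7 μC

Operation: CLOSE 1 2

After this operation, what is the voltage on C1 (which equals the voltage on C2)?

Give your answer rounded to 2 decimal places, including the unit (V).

Answer: 3.33 V

Derivation:
Initial: C1(5μF, Q=11μC, V=2.20V), C2(4μF, Q=19μC, V=4.75V), C3(5μF, Q=7μC, V=1.40V)
Op 1: CLOSE 1-2: Q_total=30.00, C_total=9.00, V=3.33; Q1=16.67, Q2=13.33; dissipated=7.225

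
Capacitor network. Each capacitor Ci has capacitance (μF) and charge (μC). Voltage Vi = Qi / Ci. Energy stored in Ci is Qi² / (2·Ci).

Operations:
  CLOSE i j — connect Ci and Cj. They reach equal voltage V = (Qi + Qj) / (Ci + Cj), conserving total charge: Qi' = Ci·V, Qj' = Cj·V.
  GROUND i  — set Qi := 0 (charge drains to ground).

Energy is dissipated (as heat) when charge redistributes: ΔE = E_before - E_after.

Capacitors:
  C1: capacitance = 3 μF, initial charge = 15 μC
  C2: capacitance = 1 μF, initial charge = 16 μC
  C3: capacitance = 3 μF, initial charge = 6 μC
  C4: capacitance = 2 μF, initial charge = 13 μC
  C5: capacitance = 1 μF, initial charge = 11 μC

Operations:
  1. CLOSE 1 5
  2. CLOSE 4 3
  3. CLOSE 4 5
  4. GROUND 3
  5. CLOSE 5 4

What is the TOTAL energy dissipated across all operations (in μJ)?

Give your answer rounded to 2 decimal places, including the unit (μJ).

Initial: C1(3μF, Q=15μC, V=5.00V), C2(1μF, Q=16μC, V=16.00V), C3(3μF, Q=6μC, V=2.00V), C4(2μF, Q=13μC, V=6.50V), C5(1μF, Q=11μC, V=11.00V)
Op 1: CLOSE 1-5: Q_total=26.00, C_total=4.00, V=6.50; Q1=19.50, Q5=6.50; dissipated=13.500
Op 2: CLOSE 4-3: Q_total=19.00, C_total=5.00, V=3.80; Q4=7.60, Q3=11.40; dissipated=12.150
Op 3: CLOSE 4-5: Q_total=14.10, C_total=3.00, V=4.70; Q4=9.40, Q5=4.70; dissipated=2.430
Op 4: GROUND 3: Q3=0; energy lost=21.660
Op 5: CLOSE 5-4: Q_total=14.10, C_total=3.00, V=4.70; Q5=4.70, Q4=9.40; dissipated=0.000
Total dissipated: 49.740 μJ

Answer: 49.74 μJ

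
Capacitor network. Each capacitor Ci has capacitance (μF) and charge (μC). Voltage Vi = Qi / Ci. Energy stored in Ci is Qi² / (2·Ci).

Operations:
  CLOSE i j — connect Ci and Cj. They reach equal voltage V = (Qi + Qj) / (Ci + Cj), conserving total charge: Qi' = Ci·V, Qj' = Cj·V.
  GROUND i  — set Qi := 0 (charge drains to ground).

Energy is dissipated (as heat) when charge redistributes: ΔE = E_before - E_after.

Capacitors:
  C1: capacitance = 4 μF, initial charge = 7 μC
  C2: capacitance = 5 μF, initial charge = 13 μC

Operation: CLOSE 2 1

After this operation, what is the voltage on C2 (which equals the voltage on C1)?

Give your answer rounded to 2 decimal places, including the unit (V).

Answer: 2.22 V

Derivation:
Initial: C1(4μF, Q=7μC, V=1.75V), C2(5μF, Q=13μC, V=2.60V)
Op 1: CLOSE 2-1: Q_total=20.00, C_total=9.00, V=2.22; Q2=11.11, Q1=8.89; dissipated=0.803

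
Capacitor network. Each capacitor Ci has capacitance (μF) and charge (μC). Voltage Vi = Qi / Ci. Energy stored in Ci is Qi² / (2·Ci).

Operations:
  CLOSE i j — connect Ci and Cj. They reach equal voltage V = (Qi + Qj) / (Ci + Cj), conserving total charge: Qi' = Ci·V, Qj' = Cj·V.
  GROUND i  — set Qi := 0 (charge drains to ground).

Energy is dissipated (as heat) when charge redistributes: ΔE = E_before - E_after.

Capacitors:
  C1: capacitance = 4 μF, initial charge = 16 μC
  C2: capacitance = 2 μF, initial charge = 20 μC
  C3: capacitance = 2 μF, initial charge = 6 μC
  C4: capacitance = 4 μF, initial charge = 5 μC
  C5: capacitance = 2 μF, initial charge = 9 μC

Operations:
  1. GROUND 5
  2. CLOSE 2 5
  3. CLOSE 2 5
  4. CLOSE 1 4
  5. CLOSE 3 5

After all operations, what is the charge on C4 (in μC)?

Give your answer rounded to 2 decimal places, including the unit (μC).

Initial: C1(4μF, Q=16μC, V=4.00V), C2(2μF, Q=20μC, V=10.00V), C3(2μF, Q=6μC, V=3.00V), C4(4μF, Q=5μC, V=1.25V), C5(2μF, Q=9μC, V=4.50V)
Op 1: GROUND 5: Q5=0; energy lost=20.250
Op 2: CLOSE 2-5: Q_total=20.00, C_total=4.00, V=5.00; Q2=10.00, Q5=10.00; dissipated=50.000
Op 3: CLOSE 2-5: Q_total=20.00, C_total=4.00, V=5.00; Q2=10.00, Q5=10.00; dissipated=0.000
Op 4: CLOSE 1-4: Q_total=21.00, C_total=8.00, V=2.62; Q1=10.50, Q4=10.50; dissipated=7.562
Op 5: CLOSE 3-5: Q_total=16.00, C_total=4.00, V=4.00; Q3=8.00, Q5=8.00; dissipated=2.000
Final charges: Q1=10.50, Q2=10.00, Q3=8.00, Q4=10.50, Q5=8.00

Answer: 10.50 μC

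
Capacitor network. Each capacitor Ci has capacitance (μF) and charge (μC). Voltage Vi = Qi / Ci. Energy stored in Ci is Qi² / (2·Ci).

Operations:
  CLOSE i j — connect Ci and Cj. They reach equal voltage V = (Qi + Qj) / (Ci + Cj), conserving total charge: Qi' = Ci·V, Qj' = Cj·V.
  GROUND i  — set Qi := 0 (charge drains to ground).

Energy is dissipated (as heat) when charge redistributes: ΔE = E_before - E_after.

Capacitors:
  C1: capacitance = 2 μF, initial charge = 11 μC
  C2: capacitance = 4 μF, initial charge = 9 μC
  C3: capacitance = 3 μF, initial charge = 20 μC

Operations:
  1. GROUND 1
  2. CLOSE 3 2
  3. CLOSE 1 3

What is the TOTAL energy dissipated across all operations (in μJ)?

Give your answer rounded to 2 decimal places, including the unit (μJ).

Initial: C1(2μF, Q=11μC, V=5.50V), C2(4μF, Q=9μC, V=2.25V), C3(3μF, Q=20μC, V=6.67V)
Op 1: GROUND 1: Q1=0; energy lost=30.250
Op 2: CLOSE 3-2: Q_total=29.00, C_total=7.00, V=4.14; Q3=12.43, Q2=16.57; dissipated=16.720
Op 3: CLOSE 1-3: Q_total=12.43, C_total=5.00, V=2.49; Q1=4.97, Q3=7.46; dissipated=10.298
Total dissipated: 57.268 μJ

Answer: 57.27 μJ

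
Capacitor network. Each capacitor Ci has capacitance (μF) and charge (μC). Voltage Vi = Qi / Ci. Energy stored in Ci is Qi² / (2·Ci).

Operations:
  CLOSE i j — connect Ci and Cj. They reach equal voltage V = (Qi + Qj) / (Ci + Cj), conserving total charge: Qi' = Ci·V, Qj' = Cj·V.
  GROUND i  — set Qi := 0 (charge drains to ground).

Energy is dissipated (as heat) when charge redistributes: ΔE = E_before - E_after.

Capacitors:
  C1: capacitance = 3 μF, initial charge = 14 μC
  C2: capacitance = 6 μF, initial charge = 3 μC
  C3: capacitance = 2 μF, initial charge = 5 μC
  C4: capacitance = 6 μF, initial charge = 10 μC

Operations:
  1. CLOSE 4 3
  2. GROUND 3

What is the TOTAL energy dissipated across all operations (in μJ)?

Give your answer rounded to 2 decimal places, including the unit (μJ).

Answer: 4.04 μJ

Derivation:
Initial: C1(3μF, Q=14μC, V=4.67V), C2(6μF, Q=3μC, V=0.50V), C3(2μF, Q=5μC, V=2.50V), C4(6μF, Q=10μC, V=1.67V)
Op 1: CLOSE 4-3: Q_total=15.00, C_total=8.00, V=1.88; Q4=11.25, Q3=3.75; dissipated=0.521
Op 2: GROUND 3: Q3=0; energy lost=3.516
Total dissipated: 4.036 μJ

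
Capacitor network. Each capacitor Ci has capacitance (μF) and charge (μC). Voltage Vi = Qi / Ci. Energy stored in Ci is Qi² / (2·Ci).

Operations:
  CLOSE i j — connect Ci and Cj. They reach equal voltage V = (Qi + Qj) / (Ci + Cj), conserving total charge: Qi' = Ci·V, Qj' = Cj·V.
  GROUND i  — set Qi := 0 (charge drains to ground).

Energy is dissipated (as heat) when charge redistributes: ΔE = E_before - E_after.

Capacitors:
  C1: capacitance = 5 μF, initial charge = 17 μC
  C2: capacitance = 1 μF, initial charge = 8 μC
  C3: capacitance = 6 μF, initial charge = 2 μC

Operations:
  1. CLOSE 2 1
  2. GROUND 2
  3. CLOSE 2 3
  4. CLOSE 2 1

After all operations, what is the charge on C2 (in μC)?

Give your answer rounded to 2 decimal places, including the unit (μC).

Answer: 3.52 μC

Derivation:
Initial: C1(5μF, Q=17μC, V=3.40V), C2(1μF, Q=8μC, V=8.00V), C3(6μF, Q=2μC, V=0.33V)
Op 1: CLOSE 2-1: Q_total=25.00, C_total=6.00, V=4.17; Q2=4.17, Q1=20.83; dissipated=8.817
Op 2: GROUND 2: Q2=0; energy lost=8.681
Op 3: CLOSE 2-3: Q_total=2.00, C_total=7.00, V=0.29; Q2=0.29, Q3=1.71; dissipated=0.048
Op 4: CLOSE 2-1: Q_total=21.12, C_total=6.00, V=3.52; Q2=3.52, Q1=17.60; dissipated=6.276
Final charges: Q1=17.60, Q2=3.52, Q3=1.71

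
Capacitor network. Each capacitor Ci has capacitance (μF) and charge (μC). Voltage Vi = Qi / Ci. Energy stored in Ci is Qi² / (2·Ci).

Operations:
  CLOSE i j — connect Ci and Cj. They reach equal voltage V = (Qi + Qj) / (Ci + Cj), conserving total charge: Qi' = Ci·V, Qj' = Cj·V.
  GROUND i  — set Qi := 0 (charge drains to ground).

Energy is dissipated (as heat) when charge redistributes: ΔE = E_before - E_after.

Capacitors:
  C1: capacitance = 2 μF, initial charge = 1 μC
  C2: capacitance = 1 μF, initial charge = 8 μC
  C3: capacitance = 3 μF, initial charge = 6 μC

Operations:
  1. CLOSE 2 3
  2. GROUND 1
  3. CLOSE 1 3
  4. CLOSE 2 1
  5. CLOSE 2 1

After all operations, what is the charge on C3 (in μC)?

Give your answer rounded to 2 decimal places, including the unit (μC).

Answer: 6.30 μC

Derivation:
Initial: C1(2μF, Q=1μC, V=0.50V), C2(1μF, Q=8μC, V=8.00V), C3(3μF, Q=6μC, V=2.00V)
Op 1: CLOSE 2-3: Q_total=14.00, C_total=4.00, V=3.50; Q2=3.50, Q3=10.50; dissipated=13.500
Op 2: GROUND 1: Q1=0; energy lost=0.250
Op 3: CLOSE 1-3: Q_total=10.50, C_total=5.00, V=2.10; Q1=4.20, Q3=6.30; dissipated=7.350
Op 4: CLOSE 2-1: Q_total=7.70, C_total=3.00, V=2.57; Q2=2.57, Q1=5.13; dissipated=0.653
Op 5: CLOSE 2-1: Q_total=7.70, C_total=3.00, V=2.57; Q2=2.57, Q1=5.13; dissipated=0.000
Final charges: Q1=5.13, Q2=2.57, Q3=6.30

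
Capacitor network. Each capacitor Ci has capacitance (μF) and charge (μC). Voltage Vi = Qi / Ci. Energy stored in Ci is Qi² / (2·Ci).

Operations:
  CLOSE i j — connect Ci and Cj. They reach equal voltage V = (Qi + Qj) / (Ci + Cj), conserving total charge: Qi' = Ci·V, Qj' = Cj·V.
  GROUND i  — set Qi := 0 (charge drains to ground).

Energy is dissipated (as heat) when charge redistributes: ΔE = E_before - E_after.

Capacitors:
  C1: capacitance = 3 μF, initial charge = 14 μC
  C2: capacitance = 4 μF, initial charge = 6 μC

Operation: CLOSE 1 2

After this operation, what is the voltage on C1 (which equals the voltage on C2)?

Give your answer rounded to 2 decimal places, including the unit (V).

Initial: C1(3μF, Q=14μC, V=4.67V), C2(4μF, Q=6μC, V=1.50V)
Op 1: CLOSE 1-2: Q_total=20.00, C_total=7.00, V=2.86; Q1=8.57, Q2=11.43; dissipated=8.595

Answer: 2.86 V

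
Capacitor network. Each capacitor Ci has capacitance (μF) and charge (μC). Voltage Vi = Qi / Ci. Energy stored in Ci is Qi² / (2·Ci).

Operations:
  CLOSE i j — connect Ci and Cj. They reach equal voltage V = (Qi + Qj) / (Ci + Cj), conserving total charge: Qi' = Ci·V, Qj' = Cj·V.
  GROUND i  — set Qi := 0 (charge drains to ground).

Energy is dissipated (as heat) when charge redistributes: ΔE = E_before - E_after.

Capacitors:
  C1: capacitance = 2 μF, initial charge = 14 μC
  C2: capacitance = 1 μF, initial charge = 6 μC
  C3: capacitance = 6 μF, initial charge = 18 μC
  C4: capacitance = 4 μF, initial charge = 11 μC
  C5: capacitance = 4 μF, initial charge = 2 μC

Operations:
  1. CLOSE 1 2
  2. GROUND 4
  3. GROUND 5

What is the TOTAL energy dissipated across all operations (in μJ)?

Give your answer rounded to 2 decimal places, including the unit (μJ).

Answer: 15.96 μJ

Derivation:
Initial: C1(2μF, Q=14μC, V=7.00V), C2(1μF, Q=6μC, V=6.00V), C3(6μF, Q=18μC, V=3.00V), C4(4μF, Q=11μC, V=2.75V), C5(4μF, Q=2μC, V=0.50V)
Op 1: CLOSE 1-2: Q_total=20.00, C_total=3.00, V=6.67; Q1=13.33, Q2=6.67; dissipated=0.333
Op 2: GROUND 4: Q4=0; energy lost=15.125
Op 3: GROUND 5: Q5=0; energy lost=0.500
Total dissipated: 15.958 μJ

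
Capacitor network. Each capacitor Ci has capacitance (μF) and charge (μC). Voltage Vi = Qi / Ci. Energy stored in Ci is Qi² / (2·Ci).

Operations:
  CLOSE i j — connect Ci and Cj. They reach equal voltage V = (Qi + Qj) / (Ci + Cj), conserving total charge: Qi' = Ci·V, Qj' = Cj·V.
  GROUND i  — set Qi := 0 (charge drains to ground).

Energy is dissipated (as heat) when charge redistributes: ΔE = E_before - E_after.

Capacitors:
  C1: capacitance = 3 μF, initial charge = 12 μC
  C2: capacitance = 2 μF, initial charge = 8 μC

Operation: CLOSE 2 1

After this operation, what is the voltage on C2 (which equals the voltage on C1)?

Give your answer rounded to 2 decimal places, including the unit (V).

Initial: C1(3μF, Q=12μC, V=4.00V), C2(2μF, Q=8μC, V=4.00V)
Op 1: CLOSE 2-1: Q_total=20.00, C_total=5.00, V=4.00; Q2=8.00, Q1=12.00; dissipated=0.000

Answer: 4.00 V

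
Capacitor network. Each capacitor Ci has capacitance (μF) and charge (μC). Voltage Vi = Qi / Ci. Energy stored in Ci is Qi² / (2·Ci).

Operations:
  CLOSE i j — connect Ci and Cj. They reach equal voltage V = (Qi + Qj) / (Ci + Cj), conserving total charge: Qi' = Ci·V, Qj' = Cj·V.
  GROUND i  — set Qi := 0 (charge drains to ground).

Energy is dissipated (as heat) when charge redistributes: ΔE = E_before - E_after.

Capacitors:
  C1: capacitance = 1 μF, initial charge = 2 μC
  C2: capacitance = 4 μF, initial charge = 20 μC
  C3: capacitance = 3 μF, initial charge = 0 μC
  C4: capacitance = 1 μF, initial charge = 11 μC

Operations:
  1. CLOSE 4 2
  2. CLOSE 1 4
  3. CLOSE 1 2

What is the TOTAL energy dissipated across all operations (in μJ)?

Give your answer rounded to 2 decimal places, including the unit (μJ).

Initial: C1(1μF, Q=2μC, V=2.00V), C2(4μF, Q=20μC, V=5.00V), C3(3μF, Q=0μC, V=0.00V), C4(1μF, Q=11μC, V=11.00V)
Op 1: CLOSE 4-2: Q_total=31.00, C_total=5.00, V=6.20; Q4=6.20, Q2=24.80; dissipated=14.400
Op 2: CLOSE 1-4: Q_total=8.20, C_total=2.00, V=4.10; Q1=4.10, Q4=4.10; dissipated=4.410
Op 3: CLOSE 1-2: Q_total=28.90, C_total=5.00, V=5.78; Q1=5.78, Q2=23.12; dissipated=1.764
Total dissipated: 20.574 μJ

Answer: 20.57 μJ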